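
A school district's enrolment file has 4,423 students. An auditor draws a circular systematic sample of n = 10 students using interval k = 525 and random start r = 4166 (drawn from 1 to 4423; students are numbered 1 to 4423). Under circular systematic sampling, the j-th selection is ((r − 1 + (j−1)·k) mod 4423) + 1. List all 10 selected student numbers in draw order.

Selection 1: 4166
Selection 2: 4166 + 525 = 4691 → 4691 − 4423 = 268
Selection 3: 268 + 525 = 793
Selection 4: 793 + 525 = 1318
Selection 5: 1318 + 525 = 1843
Selection 6: 1843 + 525 = 2368
Selection 7: 2368 + 525 = 2893
Selection 8: 2893 + 525 = 3418
Selection 9: 3418 + 525 = 3943
Selection 10: 3943 + 525 = 4468 → 4468 − 4423 = 45

4166, 268, 793, 1318, 1843, 2368, 2893, 3418, 3943, 45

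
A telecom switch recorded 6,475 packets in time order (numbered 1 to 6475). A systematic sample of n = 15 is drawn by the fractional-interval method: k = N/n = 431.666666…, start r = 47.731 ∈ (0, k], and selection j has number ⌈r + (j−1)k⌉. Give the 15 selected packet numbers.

j=1: r + 0k = 47.731 → ⌈·⌉ = 48
j=2: r + 1k = 479.397666… → ⌈·⌉ = 480
j=3: r + 2k = 911.064333… → ⌈·⌉ = 912
j=4: r + 3k = 1342.731 → ⌈·⌉ = 1343
j=5: r + 4k = 1774.397666… → ⌈·⌉ = 1775
j=6: r + 5k = 2206.064333… → ⌈·⌉ = 2207
j=7: r + 6k = 2637.731 → ⌈·⌉ = 2638
j=8: r + 7k = 3069.397666… → ⌈·⌉ = 3070
j=9: r + 8k = 3501.064333… → ⌈·⌉ = 3502
j=10: r + 9k = 3932.731 → ⌈·⌉ = 3933
j=11: r + 10k = 4364.397666… → ⌈·⌉ = 4365
j=12: r + 11k = 4796.064333… → ⌈·⌉ = 4797
j=13: r + 12k = 5227.731 → ⌈·⌉ = 5228
j=14: r + 13k = 5659.397666… → ⌈·⌉ = 5660
j=15: r + 14k = 6091.064333… → ⌈·⌉ = 6092

48, 480, 912, 1343, 1775, 2207, 2638, 3070, 3502, 3933, 4365, 4797, 5228, 5660, 6092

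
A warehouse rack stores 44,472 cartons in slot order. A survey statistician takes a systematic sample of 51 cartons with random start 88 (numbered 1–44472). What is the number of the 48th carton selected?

41072

k = 44472/51 = 872
48th selection = r + (48−1)·k = 88 + 47×872 = 88 + 40984 = 41072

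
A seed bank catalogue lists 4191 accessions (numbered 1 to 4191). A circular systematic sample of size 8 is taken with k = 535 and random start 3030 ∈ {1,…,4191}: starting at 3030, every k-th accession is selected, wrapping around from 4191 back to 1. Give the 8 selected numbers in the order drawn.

Selection 1: 3030
Selection 2: 3030 + 535 = 3565
Selection 3: 3565 + 535 = 4100
Selection 4: 4100 + 535 = 4635 → 4635 − 4191 = 444
Selection 5: 444 + 535 = 979
Selection 6: 979 + 535 = 1514
Selection 7: 1514 + 535 = 2049
Selection 8: 2049 + 535 = 2584

3030, 3565, 4100, 444, 979, 1514, 2049, 2584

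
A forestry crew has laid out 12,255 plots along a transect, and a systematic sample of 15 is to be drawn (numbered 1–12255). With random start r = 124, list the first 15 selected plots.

k = N/n = 12255/15 = 817
plot 1: 124
plot 2: 124 + 817 = 941
plot 3: 941 + 817 = 1758
plot 4: 1758 + 817 = 2575
plot 5: 2575 + 817 = 3392
plot 6: 3392 + 817 = 4209
plot 7: 4209 + 817 = 5026
plot 8: 5026 + 817 = 5843
plot 9: 5843 + 817 = 6660
plot 10: 6660 + 817 = 7477
plot 11: 7477 + 817 = 8294
plot 12: 8294 + 817 = 9111
plot 13: 9111 + 817 = 9928
plot 14: 9928 + 817 = 10745
plot 15: 10745 + 817 = 11562

124, 941, 1758, 2575, 3392, 4209, 5026, 5843, 6660, 7477, 8294, 9111, 9928, 10745, 11562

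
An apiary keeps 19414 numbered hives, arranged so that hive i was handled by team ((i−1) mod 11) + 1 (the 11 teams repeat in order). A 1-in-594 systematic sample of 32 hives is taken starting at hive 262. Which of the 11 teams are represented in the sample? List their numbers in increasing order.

9

Consecutive selections differ by k = 594, so their team numbers differ by 594 mod 11 = 0.
gcd(594, 11) = 11, so the sample visits 11/11 = 1 distinct residues mod 11.
Start 262 is team 9; the teams hit are 9.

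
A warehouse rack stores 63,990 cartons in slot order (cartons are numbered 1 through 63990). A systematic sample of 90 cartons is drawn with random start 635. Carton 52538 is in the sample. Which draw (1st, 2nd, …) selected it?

74

k = 63990/90 = 711
position = (52538 − 635)/711 + 1 = 51903/711 + 1 = 73 + 1 = 74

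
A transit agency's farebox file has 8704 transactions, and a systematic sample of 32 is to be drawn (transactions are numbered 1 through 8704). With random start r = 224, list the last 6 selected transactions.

7296, 7568, 7840, 8112, 8384, 8656

k = N/n = 8704/32 = 272
27th selection = 224 + 26×272 = 7296
28th: 7296 + 272 = 7568
29th: 7568 + 272 = 7840
30th: 7840 + 272 = 8112
31st: 8112 + 272 = 8384
32nd: 8384 + 272 = 8656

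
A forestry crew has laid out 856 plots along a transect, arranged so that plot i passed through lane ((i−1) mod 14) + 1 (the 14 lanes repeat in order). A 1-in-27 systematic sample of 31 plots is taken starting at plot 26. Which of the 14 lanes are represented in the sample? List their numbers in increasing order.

Consecutive selections differ by k = 27, so their lane numbers differ by 27 mod 14 = 13.
gcd(27, 14) = 1, so the sample visits 14/1 = 14 distinct residues mod 14.
Start 26 is lane 12; the lanes hit are 1, 2, 3, 4, 5, 6, 7, 8, 9, 10, 11, 12, 13, 14.

1, 2, 3, 4, 5, 6, 7, 8, 9, 10, 11, 12, 13, 14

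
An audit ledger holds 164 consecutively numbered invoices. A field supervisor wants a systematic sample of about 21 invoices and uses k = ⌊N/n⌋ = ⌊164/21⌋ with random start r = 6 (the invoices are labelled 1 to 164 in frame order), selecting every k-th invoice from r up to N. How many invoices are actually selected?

23

k = ⌊164/21⌋ = 7
Achieved size = ⌊(164 − 6)/7⌋ + 1 = ⌊158/7⌋ + 1 = 22 + 1 = 23
(last selection: 6 + 22×7 = 160 ≤ 164; next would be 167 > 164)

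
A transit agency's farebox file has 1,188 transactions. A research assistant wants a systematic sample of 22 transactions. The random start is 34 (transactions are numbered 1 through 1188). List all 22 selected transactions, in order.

k = N/n = 1188/22 = 54
transaction 1: 34
transaction 2: 34 + 54 = 88
transaction 3: 88 + 54 = 142
transaction 4: 142 + 54 = 196
transaction 5: 196 + 54 = 250
transaction 6: 250 + 54 = 304
transaction 7: 304 + 54 = 358
transaction 8: 358 + 54 = 412
transaction 9: 412 + 54 = 466
transaction 10: 466 + 54 = 520
transaction 11: 520 + 54 = 574
transaction 12: 574 + 54 = 628
transaction 13: 628 + 54 = 682
transaction 14: 682 + 54 = 736
transaction 15: 736 + 54 = 790
transaction 16: 790 + 54 = 844
transaction 17: 844 + 54 = 898
transaction 18: 898 + 54 = 952
transaction 19: 952 + 54 = 1006
transaction 20: 1006 + 54 = 1060
transaction 21: 1060 + 54 = 1114
transaction 22: 1114 + 54 = 1168

34, 88, 142, 196, 250, 304, 358, 412, 466, 520, 574, 628, 682, 736, 790, 844, 898, 952, 1006, 1060, 1114, 1168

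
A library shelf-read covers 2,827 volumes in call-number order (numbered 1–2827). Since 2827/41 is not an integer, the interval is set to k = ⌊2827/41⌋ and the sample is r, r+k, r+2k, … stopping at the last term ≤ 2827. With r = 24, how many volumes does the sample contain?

42

k = ⌊2827/41⌋ = 68
Achieved size = ⌊(2827 − 24)/68⌋ + 1 = ⌊2803/68⌋ + 1 = 41 + 1 = 42
(last selection: 24 + 41×68 = 2812 ≤ 2827; next would be 2880 > 2827)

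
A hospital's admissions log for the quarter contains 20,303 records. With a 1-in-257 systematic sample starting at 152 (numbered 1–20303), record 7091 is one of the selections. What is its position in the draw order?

k = 257
position = (7091 − 152)/257 + 1 = 6939/257 + 1 = 27 + 1 = 28

28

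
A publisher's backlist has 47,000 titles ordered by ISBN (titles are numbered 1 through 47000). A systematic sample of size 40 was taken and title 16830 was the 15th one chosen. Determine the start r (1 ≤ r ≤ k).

380

k = 47000/40 = 1175
r = 16830 − (15−1)×1175 = 16830 − 16450 = 380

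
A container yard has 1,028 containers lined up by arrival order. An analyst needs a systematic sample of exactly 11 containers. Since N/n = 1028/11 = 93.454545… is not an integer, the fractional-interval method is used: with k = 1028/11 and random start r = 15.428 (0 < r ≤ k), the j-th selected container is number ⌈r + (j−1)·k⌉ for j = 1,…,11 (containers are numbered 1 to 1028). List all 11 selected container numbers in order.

16, 109, 203, 296, 390, 483, 577, 670, 764, 857, 950

j=1: r + 0k = 15.428 → ⌈·⌉ = 16
j=2: r + 1k = 108.882545… → ⌈·⌉ = 109
j=3: r + 2k = 202.337090… → ⌈·⌉ = 203
j=4: r + 3k = 295.791636… → ⌈·⌉ = 296
j=5: r + 4k = 389.246181… → ⌈·⌉ = 390
j=6: r + 5k = 482.700727… → ⌈·⌉ = 483
j=7: r + 6k = 576.155272… → ⌈·⌉ = 577
j=8: r + 7k = 669.609818… → ⌈·⌉ = 670
j=9: r + 8k = 763.064363… → ⌈·⌉ = 764
j=10: r + 9k = 856.518909… → ⌈·⌉ = 857
j=11: r + 10k = 949.973454… → ⌈·⌉ = 950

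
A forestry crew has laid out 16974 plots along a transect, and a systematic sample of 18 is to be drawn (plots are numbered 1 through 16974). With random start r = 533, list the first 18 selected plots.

k = N/n = 16974/18 = 943
plot 1: 533
plot 2: 533 + 943 = 1476
plot 3: 1476 + 943 = 2419
plot 4: 2419 + 943 = 3362
plot 5: 3362 + 943 = 4305
plot 6: 4305 + 943 = 5248
plot 7: 5248 + 943 = 6191
plot 8: 6191 + 943 = 7134
plot 9: 7134 + 943 = 8077
plot 10: 8077 + 943 = 9020
plot 11: 9020 + 943 = 9963
plot 12: 9963 + 943 = 10906
plot 13: 10906 + 943 = 11849
plot 14: 11849 + 943 = 12792
plot 15: 12792 + 943 = 13735
plot 16: 13735 + 943 = 14678
plot 17: 14678 + 943 = 15621
plot 18: 15621 + 943 = 16564

533, 1476, 2419, 3362, 4305, 5248, 6191, 7134, 8077, 9020, 9963, 10906, 11849, 12792, 13735, 14678, 15621, 16564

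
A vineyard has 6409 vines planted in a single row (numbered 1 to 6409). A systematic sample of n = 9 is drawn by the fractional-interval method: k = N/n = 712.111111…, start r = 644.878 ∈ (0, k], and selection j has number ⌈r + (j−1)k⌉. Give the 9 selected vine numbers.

645, 1357, 2070, 2782, 3494, 4206, 4918, 5630, 6342

j=1: r + 0k = 644.878 → ⌈·⌉ = 645
j=2: r + 1k = 1356.989111… → ⌈·⌉ = 1357
j=3: r + 2k = 2069.100222… → ⌈·⌉ = 2070
j=4: r + 3k = 2781.211333… → ⌈·⌉ = 2782
j=5: r + 4k = 3493.322444… → ⌈·⌉ = 3494
j=6: r + 5k = 4205.433555… → ⌈·⌉ = 4206
j=7: r + 6k = 4917.544666… → ⌈·⌉ = 4918
j=8: r + 7k = 5629.655777… → ⌈·⌉ = 5630
j=9: r + 8k = 6341.766888… → ⌈·⌉ = 6342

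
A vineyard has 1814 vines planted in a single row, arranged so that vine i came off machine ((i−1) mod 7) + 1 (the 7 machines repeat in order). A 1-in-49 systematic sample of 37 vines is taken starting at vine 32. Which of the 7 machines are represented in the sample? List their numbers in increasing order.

4

Consecutive selections differ by k = 49, so their machine numbers differ by 49 mod 7 = 0.
gcd(49, 7) = 7, so the sample visits 7/7 = 1 distinct residues mod 7.
Start 32 is machine 4; the machines hit are 4.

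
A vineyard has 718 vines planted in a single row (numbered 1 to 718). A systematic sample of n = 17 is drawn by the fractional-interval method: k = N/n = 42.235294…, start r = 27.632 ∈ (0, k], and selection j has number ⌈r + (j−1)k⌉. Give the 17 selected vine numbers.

j=1: r + 0k = 27.632 → ⌈·⌉ = 28
j=2: r + 1k = 69.867294… → ⌈·⌉ = 70
j=3: r + 2k = 112.102588… → ⌈·⌉ = 113
j=4: r + 3k = 154.337882… → ⌈·⌉ = 155
j=5: r + 4k = 196.573176… → ⌈·⌉ = 197
j=6: r + 5k = 238.808470… → ⌈·⌉ = 239
j=7: r + 6k = 281.043764… → ⌈·⌉ = 282
j=8: r + 7k = 323.279058… → ⌈·⌉ = 324
j=9: r + 8k = 365.514352… → ⌈·⌉ = 366
j=10: r + 9k = 407.749647… → ⌈·⌉ = 408
j=11: r + 10k = 449.984941… → ⌈·⌉ = 450
j=12: r + 11k = 492.220235… → ⌈·⌉ = 493
j=13: r + 12k = 534.455529… → ⌈·⌉ = 535
j=14: r + 13k = 576.690823… → ⌈·⌉ = 577
j=15: r + 14k = 618.926117… → ⌈·⌉ = 619
j=16: r + 15k = 661.161411… → ⌈·⌉ = 662
j=17: r + 16k = 703.396705… → ⌈·⌉ = 704

28, 70, 113, 155, 197, 239, 282, 324, 366, 408, 450, 493, 535, 577, 619, 662, 704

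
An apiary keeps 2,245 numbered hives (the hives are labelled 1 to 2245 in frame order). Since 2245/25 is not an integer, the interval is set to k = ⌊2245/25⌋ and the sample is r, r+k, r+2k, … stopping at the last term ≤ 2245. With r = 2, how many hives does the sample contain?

26

k = ⌊2245/25⌋ = 89
Achieved size = ⌊(2245 − 2)/89⌋ + 1 = ⌊2243/89⌋ + 1 = 25 + 1 = 26
(last selection: 2 + 25×89 = 2227 ≤ 2245; next would be 2316 > 2245)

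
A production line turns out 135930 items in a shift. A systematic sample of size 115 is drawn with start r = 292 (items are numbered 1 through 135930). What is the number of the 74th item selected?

86578

k = 135930/115 = 1182
74th selection = r + (74−1)·k = 292 + 73×1182 = 292 + 86286 = 86578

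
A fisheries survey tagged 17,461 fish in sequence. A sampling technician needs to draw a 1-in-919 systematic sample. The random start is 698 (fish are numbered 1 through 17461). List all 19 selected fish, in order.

fish 1: 698
fish 2: 698 + 919 = 1617
fish 3: 1617 + 919 = 2536
fish 4: 2536 + 919 = 3455
fish 5: 3455 + 919 = 4374
fish 6: 4374 + 919 = 5293
fish 7: 5293 + 919 = 6212
fish 8: 6212 + 919 = 7131
fish 9: 7131 + 919 = 8050
fish 10: 8050 + 919 = 8969
fish 11: 8969 + 919 = 9888
fish 12: 9888 + 919 = 10807
fish 13: 10807 + 919 = 11726
fish 14: 11726 + 919 = 12645
fish 15: 12645 + 919 = 13564
fish 16: 13564 + 919 = 14483
fish 17: 14483 + 919 = 15402
fish 18: 15402 + 919 = 16321
fish 19: 16321 + 919 = 17240

698, 1617, 2536, 3455, 4374, 5293, 6212, 7131, 8050, 8969, 9888, 10807, 11726, 12645, 13564, 14483, 15402, 16321, 17240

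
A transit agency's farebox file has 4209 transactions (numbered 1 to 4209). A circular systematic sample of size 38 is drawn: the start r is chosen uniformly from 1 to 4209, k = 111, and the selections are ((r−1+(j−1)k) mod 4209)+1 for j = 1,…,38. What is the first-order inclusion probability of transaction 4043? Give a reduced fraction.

For each position j, as r ranges over 1…4209 the j-th selection hits every transaction exactly once, so transaction 4043 is selected for exactly 38 of the 4209 starts.
Inclusion probability = 38/4209.

38/4209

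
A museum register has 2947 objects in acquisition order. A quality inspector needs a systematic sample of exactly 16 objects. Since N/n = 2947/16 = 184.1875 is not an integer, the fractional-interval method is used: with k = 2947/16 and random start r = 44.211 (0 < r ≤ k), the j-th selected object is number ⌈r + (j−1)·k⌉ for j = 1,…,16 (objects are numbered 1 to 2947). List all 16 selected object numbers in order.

45, 229, 413, 597, 781, 966, 1150, 1334, 1518, 1702, 1887, 2071, 2255, 2439, 2623, 2808

j=1: r + 0k = 44.211 → ⌈·⌉ = 45
j=2: r + 1k = 228.3985 → ⌈·⌉ = 229
j=3: r + 2k = 412.586 → ⌈·⌉ = 413
j=4: r + 3k = 596.7735 → ⌈·⌉ = 597
j=5: r + 4k = 780.961 → ⌈·⌉ = 781
j=6: r + 5k = 965.1485 → ⌈·⌉ = 966
j=7: r + 6k = 1149.336 → ⌈·⌉ = 1150
j=8: r + 7k = 1333.5235 → ⌈·⌉ = 1334
j=9: r + 8k = 1517.711 → ⌈·⌉ = 1518
j=10: r + 9k = 1701.8985 → ⌈·⌉ = 1702
j=11: r + 10k = 1886.086 → ⌈·⌉ = 1887
j=12: r + 11k = 2070.2735 → ⌈·⌉ = 2071
j=13: r + 12k = 2254.461 → ⌈·⌉ = 2255
j=14: r + 13k = 2438.6485 → ⌈·⌉ = 2439
j=15: r + 14k = 2622.836 → ⌈·⌉ = 2623
j=16: r + 15k = 2807.0235 → ⌈·⌉ = 2808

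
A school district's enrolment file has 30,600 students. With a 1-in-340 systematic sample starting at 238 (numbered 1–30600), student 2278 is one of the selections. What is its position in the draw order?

k = 340
position = (2278 − 238)/340 + 1 = 2040/340 + 1 = 6 + 1 = 7

7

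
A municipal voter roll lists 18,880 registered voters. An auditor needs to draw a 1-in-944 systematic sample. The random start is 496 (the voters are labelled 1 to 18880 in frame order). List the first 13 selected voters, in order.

496, 1440, 2384, 3328, 4272, 5216, 6160, 7104, 8048, 8992, 9936, 10880, 11824

voter 1: 496
voter 2: 496 + 944 = 1440
voter 3: 1440 + 944 = 2384
voter 4: 2384 + 944 = 3328
voter 5: 3328 + 944 = 4272
voter 6: 4272 + 944 = 5216
voter 7: 5216 + 944 = 6160
voter 8: 6160 + 944 = 7104
voter 9: 7104 + 944 = 8048
voter 10: 8048 + 944 = 8992
voter 11: 8992 + 944 = 9936
voter 12: 9936 + 944 = 10880
voter 13: 10880 + 944 = 11824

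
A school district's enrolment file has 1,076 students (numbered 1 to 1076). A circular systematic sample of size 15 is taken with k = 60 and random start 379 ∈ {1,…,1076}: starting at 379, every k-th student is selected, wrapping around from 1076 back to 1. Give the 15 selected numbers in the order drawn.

Selection 1: 379
Selection 2: 379 + 60 = 439
Selection 3: 439 + 60 = 499
Selection 4: 499 + 60 = 559
Selection 5: 559 + 60 = 619
Selection 6: 619 + 60 = 679
Selection 7: 679 + 60 = 739
Selection 8: 739 + 60 = 799
Selection 9: 799 + 60 = 859
Selection 10: 859 + 60 = 919
Selection 11: 919 + 60 = 979
Selection 12: 979 + 60 = 1039
Selection 13: 1039 + 60 = 1099 → 1099 − 1076 = 23
Selection 14: 23 + 60 = 83
Selection 15: 83 + 60 = 143

379, 439, 499, 559, 619, 679, 739, 799, 859, 919, 979, 1039, 23, 83, 143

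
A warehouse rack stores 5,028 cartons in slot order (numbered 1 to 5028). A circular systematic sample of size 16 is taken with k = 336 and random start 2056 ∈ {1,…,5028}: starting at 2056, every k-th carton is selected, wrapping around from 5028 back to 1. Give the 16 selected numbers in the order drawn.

Selection 1: 2056
Selection 2: 2056 + 336 = 2392
Selection 3: 2392 + 336 = 2728
Selection 4: 2728 + 336 = 3064
Selection 5: 3064 + 336 = 3400
Selection 6: 3400 + 336 = 3736
Selection 7: 3736 + 336 = 4072
Selection 8: 4072 + 336 = 4408
Selection 9: 4408 + 336 = 4744
Selection 10: 4744 + 336 = 5080 → 5080 − 5028 = 52
Selection 11: 52 + 336 = 388
Selection 12: 388 + 336 = 724
Selection 13: 724 + 336 = 1060
Selection 14: 1060 + 336 = 1396
Selection 15: 1396 + 336 = 1732
Selection 16: 1732 + 336 = 2068

2056, 2392, 2728, 3064, 3400, 3736, 4072, 4408, 4744, 52, 388, 724, 1060, 1396, 1732, 2068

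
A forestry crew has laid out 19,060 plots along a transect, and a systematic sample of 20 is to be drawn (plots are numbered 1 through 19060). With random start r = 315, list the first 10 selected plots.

k = N/n = 19060/20 = 953
plot 1: 315
plot 2: 315 + 953 = 1268
plot 3: 1268 + 953 = 2221
plot 4: 2221 + 953 = 3174
plot 5: 3174 + 953 = 4127
plot 6: 4127 + 953 = 5080
plot 7: 5080 + 953 = 6033
plot 8: 6033 + 953 = 6986
plot 9: 6986 + 953 = 7939
plot 10: 7939 + 953 = 8892

315, 1268, 2221, 3174, 4127, 5080, 6033, 6986, 7939, 8892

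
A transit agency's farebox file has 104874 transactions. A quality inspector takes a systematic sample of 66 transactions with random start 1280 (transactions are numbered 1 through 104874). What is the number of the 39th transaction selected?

61662

k = 104874/66 = 1589
39th selection = r + (39−1)·k = 1280 + 38×1589 = 1280 + 60382 = 61662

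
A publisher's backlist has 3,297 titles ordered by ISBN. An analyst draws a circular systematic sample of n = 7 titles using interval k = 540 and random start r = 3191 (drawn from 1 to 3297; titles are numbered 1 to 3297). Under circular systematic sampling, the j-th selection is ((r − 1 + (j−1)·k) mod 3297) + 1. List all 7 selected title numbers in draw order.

Selection 1: 3191
Selection 2: 3191 + 540 = 3731 → 3731 − 3297 = 434
Selection 3: 434 + 540 = 974
Selection 4: 974 + 540 = 1514
Selection 5: 1514 + 540 = 2054
Selection 6: 2054 + 540 = 2594
Selection 7: 2594 + 540 = 3134

3191, 434, 974, 1514, 2054, 2594, 3134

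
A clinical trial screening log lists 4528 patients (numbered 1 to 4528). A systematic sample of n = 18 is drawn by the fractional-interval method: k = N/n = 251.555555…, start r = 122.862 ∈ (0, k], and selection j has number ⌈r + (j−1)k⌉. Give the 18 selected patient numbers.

j=1: r + 0k = 122.862 → ⌈·⌉ = 123
j=2: r + 1k = 374.417555… → ⌈·⌉ = 375
j=3: r + 2k = 625.973111… → ⌈·⌉ = 626
j=4: r + 3k = 877.528666… → ⌈·⌉ = 878
j=5: r + 4k = 1129.084222… → ⌈·⌉ = 1130
j=6: r + 5k = 1380.639777… → ⌈·⌉ = 1381
j=7: r + 6k = 1632.195333… → ⌈·⌉ = 1633
j=8: r + 7k = 1883.750888… → ⌈·⌉ = 1884
j=9: r + 8k = 2135.306444… → ⌈·⌉ = 2136
j=10: r + 9k = 2386.862 → ⌈·⌉ = 2387
j=11: r + 10k = 2638.417555… → ⌈·⌉ = 2639
j=12: r + 11k = 2889.973111… → ⌈·⌉ = 2890
j=13: r + 12k = 3141.528666… → ⌈·⌉ = 3142
j=14: r + 13k = 3393.084222… → ⌈·⌉ = 3394
j=15: r + 14k = 3644.639777… → ⌈·⌉ = 3645
j=16: r + 15k = 3896.195333… → ⌈·⌉ = 3897
j=17: r + 16k = 4147.750888… → ⌈·⌉ = 4148
j=18: r + 17k = 4399.306444… → ⌈·⌉ = 4400

123, 375, 626, 878, 1130, 1381, 1633, 1884, 2136, 2387, 2639, 2890, 3142, 3394, 3645, 3897, 4148, 4400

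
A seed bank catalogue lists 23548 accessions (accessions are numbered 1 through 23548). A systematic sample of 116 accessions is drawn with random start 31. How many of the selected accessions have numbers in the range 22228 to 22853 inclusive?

k = 23548/116 = 203
First selection ≥ 22228: 31 + ⌈(22228−31)/203⌉·203 = 31 + 110×203 = 22361
Last selection ≤ 22853: 31 + ⌊(22853−31)/203⌋·203 = 31 + 112×203 = 22767
Count = 112 − 110 + 1 = 3

3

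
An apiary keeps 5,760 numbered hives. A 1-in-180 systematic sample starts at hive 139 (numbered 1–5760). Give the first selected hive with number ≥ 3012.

k = 180
Steps past start: ⌈(3012 − 139)/180⌉ = ⌈2873/180⌉ = 16
Selected hive: 139 + 16×180 = 3019

3019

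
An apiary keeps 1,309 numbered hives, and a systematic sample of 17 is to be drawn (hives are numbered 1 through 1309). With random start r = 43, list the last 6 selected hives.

890, 967, 1044, 1121, 1198, 1275

k = N/n = 1309/17 = 77
12th selection = 43 + 11×77 = 890
13th: 890 + 77 = 967
14th: 967 + 77 = 1044
15th: 1044 + 77 = 1121
16th: 1121 + 77 = 1198
17th: 1198 + 77 = 1275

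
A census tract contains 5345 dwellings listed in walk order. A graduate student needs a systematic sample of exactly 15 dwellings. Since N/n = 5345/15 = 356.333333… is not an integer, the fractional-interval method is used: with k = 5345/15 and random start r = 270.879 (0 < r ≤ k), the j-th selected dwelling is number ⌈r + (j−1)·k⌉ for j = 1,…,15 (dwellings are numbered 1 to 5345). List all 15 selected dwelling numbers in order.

j=1: r + 0k = 270.879 → ⌈·⌉ = 271
j=2: r + 1k = 627.212333… → ⌈·⌉ = 628
j=3: r + 2k = 983.545666… → ⌈·⌉ = 984
j=4: r + 3k = 1339.879 → ⌈·⌉ = 1340
j=5: r + 4k = 1696.212333… → ⌈·⌉ = 1697
j=6: r + 5k = 2052.545666… → ⌈·⌉ = 2053
j=7: r + 6k = 2408.879 → ⌈·⌉ = 2409
j=8: r + 7k = 2765.212333… → ⌈·⌉ = 2766
j=9: r + 8k = 3121.545666… → ⌈·⌉ = 3122
j=10: r + 9k = 3477.879 → ⌈·⌉ = 3478
j=11: r + 10k = 3834.212333… → ⌈·⌉ = 3835
j=12: r + 11k = 4190.545666… → ⌈·⌉ = 4191
j=13: r + 12k = 4546.879 → ⌈·⌉ = 4547
j=14: r + 13k = 4903.212333… → ⌈·⌉ = 4904
j=15: r + 14k = 5259.545666… → ⌈·⌉ = 5260

271, 628, 984, 1340, 1697, 2053, 2409, 2766, 3122, 3478, 3835, 4191, 4547, 4904, 5260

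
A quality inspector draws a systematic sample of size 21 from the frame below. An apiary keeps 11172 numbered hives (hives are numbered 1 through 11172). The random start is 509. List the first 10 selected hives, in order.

k = N/n = 11172/21 = 532
hive 1: 509
hive 2: 509 + 532 = 1041
hive 3: 1041 + 532 = 1573
hive 4: 1573 + 532 = 2105
hive 5: 2105 + 532 = 2637
hive 6: 2637 + 532 = 3169
hive 7: 3169 + 532 = 3701
hive 8: 3701 + 532 = 4233
hive 9: 4233 + 532 = 4765
hive 10: 4765 + 532 = 5297

509, 1041, 1573, 2105, 2637, 3169, 3701, 4233, 4765, 5297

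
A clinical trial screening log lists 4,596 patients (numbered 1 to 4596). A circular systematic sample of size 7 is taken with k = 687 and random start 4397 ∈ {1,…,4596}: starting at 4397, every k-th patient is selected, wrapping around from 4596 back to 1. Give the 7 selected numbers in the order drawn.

4397, 488, 1175, 1862, 2549, 3236, 3923

Selection 1: 4397
Selection 2: 4397 + 687 = 5084 → 5084 − 4596 = 488
Selection 3: 488 + 687 = 1175
Selection 4: 1175 + 687 = 1862
Selection 5: 1862 + 687 = 2549
Selection 6: 2549 + 687 = 3236
Selection 7: 3236 + 687 = 3923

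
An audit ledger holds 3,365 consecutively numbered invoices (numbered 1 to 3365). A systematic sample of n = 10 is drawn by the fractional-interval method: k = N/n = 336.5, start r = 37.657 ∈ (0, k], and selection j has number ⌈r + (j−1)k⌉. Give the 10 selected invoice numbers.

38, 375, 711, 1048, 1384, 1721, 2057, 2394, 2730, 3067

j=1: r + 0k = 37.657 → ⌈·⌉ = 38
j=2: r + 1k = 374.157 → ⌈·⌉ = 375
j=3: r + 2k = 710.657 → ⌈·⌉ = 711
j=4: r + 3k = 1047.157 → ⌈·⌉ = 1048
j=5: r + 4k = 1383.657 → ⌈·⌉ = 1384
j=6: r + 5k = 1720.157 → ⌈·⌉ = 1721
j=7: r + 6k = 2056.657 → ⌈·⌉ = 2057
j=8: r + 7k = 2393.157 → ⌈·⌉ = 2394
j=9: r + 8k = 2729.657 → ⌈·⌉ = 2730
j=10: r + 9k = 3066.157 → ⌈·⌉ = 3067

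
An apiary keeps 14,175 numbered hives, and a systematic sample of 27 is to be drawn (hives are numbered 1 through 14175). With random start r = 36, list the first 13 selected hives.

k = N/n = 14175/27 = 525
hive 1: 36
hive 2: 36 + 525 = 561
hive 3: 561 + 525 = 1086
hive 4: 1086 + 525 = 1611
hive 5: 1611 + 525 = 2136
hive 6: 2136 + 525 = 2661
hive 7: 2661 + 525 = 3186
hive 8: 3186 + 525 = 3711
hive 9: 3711 + 525 = 4236
hive 10: 4236 + 525 = 4761
hive 11: 4761 + 525 = 5286
hive 12: 5286 + 525 = 5811
hive 13: 5811 + 525 = 6336

36, 561, 1086, 1611, 2136, 2661, 3186, 3711, 4236, 4761, 5286, 5811, 6336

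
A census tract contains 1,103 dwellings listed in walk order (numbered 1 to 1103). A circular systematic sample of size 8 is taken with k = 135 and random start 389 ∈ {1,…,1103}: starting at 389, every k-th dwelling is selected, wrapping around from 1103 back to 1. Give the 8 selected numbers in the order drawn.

Selection 1: 389
Selection 2: 389 + 135 = 524
Selection 3: 524 + 135 = 659
Selection 4: 659 + 135 = 794
Selection 5: 794 + 135 = 929
Selection 6: 929 + 135 = 1064
Selection 7: 1064 + 135 = 1199 → 1199 − 1103 = 96
Selection 8: 96 + 135 = 231

389, 524, 659, 794, 929, 1064, 96, 231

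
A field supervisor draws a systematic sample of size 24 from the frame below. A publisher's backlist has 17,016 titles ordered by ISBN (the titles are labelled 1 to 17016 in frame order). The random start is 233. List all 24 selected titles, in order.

k = N/n = 17016/24 = 709
title 1: 233
title 2: 233 + 709 = 942
title 3: 942 + 709 = 1651
title 4: 1651 + 709 = 2360
title 5: 2360 + 709 = 3069
title 6: 3069 + 709 = 3778
title 7: 3778 + 709 = 4487
title 8: 4487 + 709 = 5196
title 9: 5196 + 709 = 5905
title 10: 5905 + 709 = 6614
title 11: 6614 + 709 = 7323
title 12: 7323 + 709 = 8032
title 13: 8032 + 709 = 8741
title 14: 8741 + 709 = 9450
title 15: 9450 + 709 = 10159
title 16: 10159 + 709 = 10868
title 17: 10868 + 709 = 11577
title 18: 11577 + 709 = 12286
title 19: 12286 + 709 = 12995
title 20: 12995 + 709 = 13704
title 21: 13704 + 709 = 14413
title 22: 14413 + 709 = 15122
title 23: 15122 + 709 = 15831
title 24: 15831 + 709 = 16540

233, 942, 1651, 2360, 3069, 3778, 4487, 5196, 5905, 6614, 7323, 8032, 8741, 9450, 10159, 10868, 11577, 12286, 12995, 13704, 14413, 15122, 15831, 16540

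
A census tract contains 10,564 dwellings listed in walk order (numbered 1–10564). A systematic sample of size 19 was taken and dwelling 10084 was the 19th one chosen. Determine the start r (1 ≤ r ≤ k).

76

k = 10564/19 = 556
r = 10084 − (19−1)×556 = 10084 − 10008 = 76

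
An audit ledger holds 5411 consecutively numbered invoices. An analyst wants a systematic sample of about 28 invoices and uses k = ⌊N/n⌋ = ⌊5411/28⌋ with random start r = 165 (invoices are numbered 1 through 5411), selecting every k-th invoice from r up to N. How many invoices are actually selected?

k = ⌊5411/28⌋ = 193
Achieved size = ⌊(5411 − 165)/193⌋ + 1 = ⌊5246/193⌋ + 1 = 27 + 1 = 28
(last selection: 165 + 27×193 = 5376 ≤ 5411; next would be 5569 > 5411)

28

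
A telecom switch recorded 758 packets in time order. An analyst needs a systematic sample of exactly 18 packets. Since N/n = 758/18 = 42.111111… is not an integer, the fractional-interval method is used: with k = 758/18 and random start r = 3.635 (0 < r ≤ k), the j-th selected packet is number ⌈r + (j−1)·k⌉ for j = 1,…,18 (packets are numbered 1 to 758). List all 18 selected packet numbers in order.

j=1: r + 0k = 3.635 → ⌈·⌉ = 4
j=2: r + 1k = 45.746111… → ⌈·⌉ = 46
j=3: r + 2k = 87.857222… → ⌈·⌉ = 88
j=4: r + 3k = 129.968333… → ⌈·⌉ = 130
j=5: r + 4k = 172.079444… → ⌈·⌉ = 173
j=6: r + 5k = 214.190555… → ⌈·⌉ = 215
j=7: r + 6k = 256.301666… → ⌈·⌉ = 257
j=8: r + 7k = 298.412777… → ⌈·⌉ = 299
j=9: r + 8k = 340.523888… → ⌈·⌉ = 341
j=10: r + 9k = 382.635 → ⌈·⌉ = 383
j=11: r + 10k = 424.746111… → ⌈·⌉ = 425
j=12: r + 11k = 466.857222… → ⌈·⌉ = 467
j=13: r + 12k = 508.968333… → ⌈·⌉ = 509
j=14: r + 13k = 551.079444… → ⌈·⌉ = 552
j=15: r + 14k = 593.190555… → ⌈·⌉ = 594
j=16: r + 15k = 635.301666… → ⌈·⌉ = 636
j=17: r + 16k = 677.412777… → ⌈·⌉ = 678
j=18: r + 17k = 719.523888… → ⌈·⌉ = 720

4, 46, 88, 130, 173, 215, 257, 299, 341, 383, 425, 467, 509, 552, 594, 636, 678, 720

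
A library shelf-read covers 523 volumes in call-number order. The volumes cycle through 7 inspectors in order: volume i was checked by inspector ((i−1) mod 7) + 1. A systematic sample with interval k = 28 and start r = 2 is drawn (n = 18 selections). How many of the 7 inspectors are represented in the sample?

Consecutive selections differ by k = 28, so their inspector numbers differ by 28 mod 7 = 0.
gcd(28, 7) = 7, so the sample visits 7/7 = 1 distinct residues mod 7.
Start 2 is inspector 2; the inspectors hit are 2.

1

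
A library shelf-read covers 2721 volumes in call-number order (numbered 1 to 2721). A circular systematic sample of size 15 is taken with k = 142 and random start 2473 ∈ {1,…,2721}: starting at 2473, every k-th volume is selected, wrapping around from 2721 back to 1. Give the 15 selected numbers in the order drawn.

Selection 1: 2473
Selection 2: 2473 + 142 = 2615
Selection 3: 2615 + 142 = 2757 → 2757 − 2721 = 36
Selection 4: 36 + 142 = 178
Selection 5: 178 + 142 = 320
Selection 6: 320 + 142 = 462
Selection 7: 462 + 142 = 604
Selection 8: 604 + 142 = 746
Selection 9: 746 + 142 = 888
Selection 10: 888 + 142 = 1030
Selection 11: 1030 + 142 = 1172
Selection 12: 1172 + 142 = 1314
Selection 13: 1314 + 142 = 1456
Selection 14: 1456 + 142 = 1598
Selection 15: 1598 + 142 = 1740

2473, 2615, 36, 178, 320, 462, 604, 746, 888, 1030, 1172, 1314, 1456, 1598, 1740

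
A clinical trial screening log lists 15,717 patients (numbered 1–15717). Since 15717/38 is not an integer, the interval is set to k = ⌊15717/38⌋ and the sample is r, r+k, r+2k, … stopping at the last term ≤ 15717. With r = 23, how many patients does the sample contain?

39

k = ⌊15717/38⌋ = 413
Achieved size = ⌊(15717 − 23)/413⌋ + 1 = ⌊15694/413⌋ + 1 = 38 + 1 = 39
(last selection: 23 + 38×413 = 15717 ≤ 15717; next would be 16130 > 15717)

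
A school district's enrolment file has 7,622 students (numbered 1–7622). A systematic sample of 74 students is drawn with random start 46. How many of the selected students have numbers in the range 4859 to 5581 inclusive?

k = 7622/74 = 103
First selection ≥ 4859: 46 + ⌈(4859−46)/103⌉·103 = 46 + 47×103 = 4887
Last selection ≤ 5581: 46 + ⌊(5581−46)/103⌋·103 = 46 + 53×103 = 5505
Count = 53 − 47 + 1 = 7

7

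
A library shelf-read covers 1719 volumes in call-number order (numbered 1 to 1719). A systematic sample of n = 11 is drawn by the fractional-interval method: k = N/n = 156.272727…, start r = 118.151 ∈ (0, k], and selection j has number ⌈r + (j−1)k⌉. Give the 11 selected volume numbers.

119, 275, 431, 587, 744, 900, 1056, 1213, 1369, 1525, 1681

j=1: r + 0k = 118.151 → ⌈·⌉ = 119
j=2: r + 1k = 274.423727… → ⌈·⌉ = 275
j=3: r + 2k = 430.696454… → ⌈·⌉ = 431
j=4: r + 3k = 586.969181… → ⌈·⌉ = 587
j=5: r + 4k = 743.241909… → ⌈·⌉ = 744
j=6: r + 5k = 899.514636… → ⌈·⌉ = 900
j=7: r + 6k = 1055.787363… → ⌈·⌉ = 1056
j=8: r + 7k = 1212.060090… → ⌈·⌉ = 1213
j=9: r + 8k = 1368.332818… → ⌈·⌉ = 1369
j=10: r + 9k = 1524.605545… → ⌈·⌉ = 1525
j=11: r + 10k = 1680.878272… → ⌈·⌉ = 1681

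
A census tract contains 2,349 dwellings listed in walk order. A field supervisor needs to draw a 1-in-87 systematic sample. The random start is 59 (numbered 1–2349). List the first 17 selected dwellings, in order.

dwelling 1: 59
dwelling 2: 59 + 87 = 146
dwelling 3: 146 + 87 = 233
dwelling 4: 233 + 87 = 320
dwelling 5: 320 + 87 = 407
dwelling 6: 407 + 87 = 494
dwelling 7: 494 + 87 = 581
dwelling 8: 581 + 87 = 668
dwelling 9: 668 + 87 = 755
dwelling 10: 755 + 87 = 842
dwelling 11: 842 + 87 = 929
dwelling 12: 929 + 87 = 1016
dwelling 13: 1016 + 87 = 1103
dwelling 14: 1103 + 87 = 1190
dwelling 15: 1190 + 87 = 1277
dwelling 16: 1277 + 87 = 1364
dwelling 17: 1364 + 87 = 1451

59, 146, 233, 320, 407, 494, 581, 668, 755, 842, 929, 1016, 1103, 1190, 1277, 1364, 1451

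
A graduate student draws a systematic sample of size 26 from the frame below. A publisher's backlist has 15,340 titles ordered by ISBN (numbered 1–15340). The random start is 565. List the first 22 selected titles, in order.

k = N/n = 15340/26 = 590
title 1: 565
title 2: 565 + 590 = 1155
title 3: 1155 + 590 = 1745
title 4: 1745 + 590 = 2335
title 5: 2335 + 590 = 2925
title 6: 2925 + 590 = 3515
title 7: 3515 + 590 = 4105
title 8: 4105 + 590 = 4695
title 9: 4695 + 590 = 5285
title 10: 5285 + 590 = 5875
title 11: 5875 + 590 = 6465
title 12: 6465 + 590 = 7055
title 13: 7055 + 590 = 7645
title 14: 7645 + 590 = 8235
title 15: 8235 + 590 = 8825
title 16: 8825 + 590 = 9415
title 17: 9415 + 590 = 10005
title 18: 10005 + 590 = 10595
title 19: 10595 + 590 = 11185
title 20: 11185 + 590 = 11775
title 21: 11775 + 590 = 12365
title 22: 12365 + 590 = 12955

565, 1155, 1745, 2335, 2925, 3515, 4105, 4695, 5285, 5875, 6465, 7055, 7645, 8235, 8825, 9415, 10005, 10595, 11185, 11775, 12365, 12955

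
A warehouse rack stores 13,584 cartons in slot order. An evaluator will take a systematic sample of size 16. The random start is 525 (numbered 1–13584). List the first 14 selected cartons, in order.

k = N/n = 13584/16 = 849
carton 1: 525
carton 2: 525 + 849 = 1374
carton 3: 1374 + 849 = 2223
carton 4: 2223 + 849 = 3072
carton 5: 3072 + 849 = 3921
carton 6: 3921 + 849 = 4770
carton 7: 4770 + 849 = 5619
carton 8: 5619 + 849 = 6468
carton 9: 6468 + 849 = 7317
carton 10: 7317 + 849 = 8166
carton 11: 8166 + 849 = 9015
carton 12: 9015 + 849 = 9864
carton 13: 9864 + 849 = 10713
carton 14: 10713 + 849 = 11562

525, 1374, 2223, 3072, 3921, 4770, 5619, 6468, 7317, 8166, 9015, 9864, 10713, 11562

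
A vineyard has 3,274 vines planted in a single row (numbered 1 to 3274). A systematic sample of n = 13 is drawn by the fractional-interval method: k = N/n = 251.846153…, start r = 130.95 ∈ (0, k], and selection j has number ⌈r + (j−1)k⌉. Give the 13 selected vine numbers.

131, 383, 635, 887, 1139, 1391, 1643, 1894, 2146, 2398, 2650, 2902, 3154

j=1: r + 0k = 130.95 → ⌈·⌉ = 131
j=2: r + 1k = 382.796153… → ⌈·⌉ = 383
j=3: r + 2k = 634.642307… → ⌈·⌉ = 635
j=4: r + 3k = 886.488461… → ⌈·⌉ = 887
j=5: r + 4k = 1138.334615… → ⌈·⌉ = 1139
j=6: r + 5k = 1390.180769… → ⌈·⌉ = 1391
j=7: r + 6k = 1642.026923… → ⌈·⌉ = 1643
j=8: r + 7k = 1893.873076… → ⌈·⌉ = 1894
j=9: r + 8k = 2145.719230… → ⌈·⌉ = 2146
j=10: r + 9k = 2397.565384… → ⌈·⌉ = 2398
j=11: r + 10k = 2649.411538… → ⌈·⌉ = 2650
j=12: r + 11k = 2901.257692… → ⌈·⌉ = 2902
j=13: r + 12k = 3153.103846… → ⌈·⌉ = 3154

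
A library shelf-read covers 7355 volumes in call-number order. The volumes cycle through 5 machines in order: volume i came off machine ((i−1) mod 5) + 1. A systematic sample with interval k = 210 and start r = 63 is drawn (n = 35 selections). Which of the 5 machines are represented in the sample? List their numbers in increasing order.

3

Consecutive selections differ by k = 210, so their machine numbers differ by 210 mod 5 = 0.
gcd(210, 5) = 5, so the sample visits 5/5 = 1 distinct residues mod 5.
Start 63 is machine 3; the machines hit are 3.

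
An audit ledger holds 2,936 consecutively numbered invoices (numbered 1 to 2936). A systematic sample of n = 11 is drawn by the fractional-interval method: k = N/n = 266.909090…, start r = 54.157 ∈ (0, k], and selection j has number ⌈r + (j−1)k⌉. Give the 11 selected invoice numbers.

j=1: r + 0k = 54.157 → ⌈·⌉ = 55
j=2: r + 1k = 321.066090… → ⌈·⌉ = 322
j=3: r + 2k = 587.975181… → ⌈·⌉ = 588
j=4: r + 3k = 854.884272… → ⌈·⌉ = 855
j=5: r + 4k = 1121.793363… → ⌈·⌉ = 1122
j=6: r + 5k = 1388.702454… → ⌈·⌉ = 1389
j=7: r + 6k = 1655.611545… → ⌈·⌉ = 1656
j=8: r + 7k = 1922.520636… → ⌈·⌉ = 1923
j=9: r + 8k = 2189.429727… → ⌈·⌉ = 2190
j=10: r + 9k = 2456.338818… → ⌈·⌉ = 2457
j=11: r + 10k = 2723.247909… → ⌈·⌉ = 2724

55, 322, 588, 855, 1122, 1389, 1656, 1923, 2190, 2457, 2724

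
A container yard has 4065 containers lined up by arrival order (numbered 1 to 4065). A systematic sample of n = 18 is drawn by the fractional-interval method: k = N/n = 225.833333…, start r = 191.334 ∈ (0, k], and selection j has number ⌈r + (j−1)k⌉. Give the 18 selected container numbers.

j=1: r + 0k = 191.334 → ⌈·⌉ = 192
j=2: r + 1k = 417.167333… → ⌈·⌉ = 418
j=3: r + 2k = 643.000666… → ⌈·⌉ = 644
j=4: r + 3k = 868.834 → ⌈·⌉ = 869
j=5: r + 4k = 1094.667333… → ⌈·⌉ = 1095
j=6: r + 5k = 1320.500666… → ⌈·⌉ = 1321
j=7: r + 6k = 1546.334 → ⌈·⌉ = 1547
j=8: r + 7k = 1772.167333… → ⌈·⌉ = 1773
j=9: r + 8k = 1998.000666… → ⌈·⌉ = 1999
j=10: r + 9k = 2223.834 → ⌈·⌉ = 2224
j=11: r + 10k = 2449.667333… → ⌈·⌉ = 2450
j=12: r + 11k = 2675.500666… → ⌈·⌉ = 2676
j=13: r + 12k = 2901.334 → ⌈·⌉ = 2902
j=14: r + 13k = 3127.167333… → ⌈·⌉ = 3128
j=15: r + 14k = 3353.000666… → ⌈·⌉ = 3354
j=16: r + 15k = 3578.834 → ⌈·⌉ = 3579
j=17: r + 16k = 3804.667333… → ⌈·⌉ = 3805
j=18: r + 17k = 4030.500666… → ⌈·⌉ = 4031

192, 418, 644, 869, 1095, 1321, 1547, 1773, 1999, 2224, 2450, 2676, 2902, 3128, 3354, 3579, 3805, 4031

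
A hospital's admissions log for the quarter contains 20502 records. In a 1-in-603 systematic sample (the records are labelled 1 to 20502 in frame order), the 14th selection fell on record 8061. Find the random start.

222

k = 603
r = 8061 − (14−1)×603 = 8061 − 7839 = 222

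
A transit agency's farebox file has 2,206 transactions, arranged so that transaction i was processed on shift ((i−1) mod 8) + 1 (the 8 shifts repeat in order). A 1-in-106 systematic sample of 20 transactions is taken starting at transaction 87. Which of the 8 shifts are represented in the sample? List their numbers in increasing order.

Consecutive selections differ by k = 106, so their shift numbers differ by 106 mod 8 = 2.
gcd(106, 8) = 2, so the sample visits 8/2 = 4 distinct residues mod 8.
Start 87 is shift 7; the shifts hit are 1, 3, 5, 7.

1, 3, 5, 7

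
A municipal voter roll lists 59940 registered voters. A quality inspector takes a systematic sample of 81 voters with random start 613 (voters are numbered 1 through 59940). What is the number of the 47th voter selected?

34653

k = 59940/81 = 740
47th selection = r + (47−1)·k = 613 + 46×740 = 613 + 34040 = 34653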